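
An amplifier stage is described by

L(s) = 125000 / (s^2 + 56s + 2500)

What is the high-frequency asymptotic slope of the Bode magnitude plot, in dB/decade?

-40 dB/decade

Each pole contributes −20 dB/decade at high frequency; each zero contributes +20 dB/decade.
Net: 0 zero(s) − 2 pole(s) → -40 dB/decade.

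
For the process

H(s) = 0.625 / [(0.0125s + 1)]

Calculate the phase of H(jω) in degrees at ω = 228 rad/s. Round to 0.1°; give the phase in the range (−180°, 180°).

-70.7°

At ω = 228 rad/s:
pole (1 + j228·0.0125) = 1 + j2.85 → |·| ≈ 3.0203, ∠ ≈ 70.67°
∠H = (0°) − (70.67°) = -70.67°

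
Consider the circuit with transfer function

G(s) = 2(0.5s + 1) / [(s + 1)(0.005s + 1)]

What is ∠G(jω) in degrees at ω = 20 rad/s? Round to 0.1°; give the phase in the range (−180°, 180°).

-8.6°

At ω = 20 rad/s:
zero (1 + j20·0.5) = 1 + j10 → |·| ≈ 10.05, ∠ ≈ 84.29°
pole (1 + j20·1) = 1 + j20 → |·| ≈ 20.025, ∠ ≈ 87.14°
pole (1 + j20·0.005) = 1 + j0.1 → |·| ≈ 1.005, ∠ ≈ 5.71°
∠G = (84.29°) − (87.14° + 5.71°) = -8.56°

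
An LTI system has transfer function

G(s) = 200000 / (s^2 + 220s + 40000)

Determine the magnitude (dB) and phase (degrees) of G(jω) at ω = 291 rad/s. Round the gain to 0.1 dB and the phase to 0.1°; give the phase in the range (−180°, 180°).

8.2 dB, -124.9°

At s = jω = j291:
quadratic: (j291)² + 220·j291 + 40000 = -44681 + j64020 → |·| ≈ 78070, ∠ ≈ 124.91°
|G| = 200000 / 78070 ≈ 2.5618
Gain = 20 log₁₀(2.5618) ≈ 8.17 dB
∠G = 0.00° − 124.91° = -124.91°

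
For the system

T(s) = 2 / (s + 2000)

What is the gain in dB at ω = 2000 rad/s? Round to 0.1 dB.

-63.0 dB

Substitute s = j2000:
Numerator: 2 = 2 + j0
Denominator: (j2000) + 2000 = 2000 + j2000
|N| = √(2² + 0²) ≈ 2, ∠N ≈ 0.00°
|D| = √(2000² + 2000²) ≈ 2828.4, ∠D ≈ 45.00°
|T| = 2 / 2828.4 ≈ 0.00070711
Gain = 20 log₁₀(0.00070711) ≈ -63.01 dB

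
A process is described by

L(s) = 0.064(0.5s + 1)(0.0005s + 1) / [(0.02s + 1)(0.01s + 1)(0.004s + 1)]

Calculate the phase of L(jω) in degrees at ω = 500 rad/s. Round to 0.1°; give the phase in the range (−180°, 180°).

At ω = 500 rad/s:
zero (1 + j500·0.5) = 1 + j250 → |·| ≈ 250, ∠ ≈ 89.77°
zero (1 + j500·0.0005) = 1 + j0.25 → |·| ≈ 1.0308, ∠ ≈ 14.04°
pole (1 + j500·0.02) = 1 + j10 → |·| ≈ 10.05, ∠ ≈ 84.29°
pole (1 + j500·0.01) = 1 + j5 → |·| ≈ 5.099, ∠ ≈ 78.69°
pole (1 + j500·0.004) = 1 + j2 → |·| ≈ 2.2361, ∠ ≈ 63.43°
∠L = (89.77° + 14.04°) − (84.29° + 78.69° + 63.43°) = -122.60°

-122.6°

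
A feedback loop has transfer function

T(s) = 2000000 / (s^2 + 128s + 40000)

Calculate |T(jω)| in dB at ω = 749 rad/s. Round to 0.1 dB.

11.5 dB

At s = jω = j749:
quadratic: (j749)² + 128·j749 + 40000 = -521001 + j95872 → |·| ≈ 5.2975e+05, ∠ ≈ 169.57°
|T| = 2000000 / 5.2975e+05 ≈ 3.7754
Gain = 20 log₁₀(3.7754) ≈ 11.54 dB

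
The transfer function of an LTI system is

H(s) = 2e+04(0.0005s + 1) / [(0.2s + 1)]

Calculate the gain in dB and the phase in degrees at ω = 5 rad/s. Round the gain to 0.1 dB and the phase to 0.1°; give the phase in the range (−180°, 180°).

At ω = 5 rad/s:
zero (1 + j5·0.0005) = 1 + j0.0025 → |·| ≈ 1, ∠ ≈ 0.14°
pole (1 + j5·0.2) = 1 + j1 → |·| ≈ 1.4142, ∠ ≈ 45.00°
|H| = 2e+04 · 1 / (1.4142) ≈ 14142
Gain = 20 log₁₀(14142) ≈ 83.01 dB
∠H = (0.14°) − (45.00°) = -44.86°

83.0 dB, -44.9°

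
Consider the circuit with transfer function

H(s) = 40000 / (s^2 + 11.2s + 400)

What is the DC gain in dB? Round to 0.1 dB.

H(0) = 40000 / 400 = 100
20 log₁₀(100) ≈ 40.00 dB

40.0 dB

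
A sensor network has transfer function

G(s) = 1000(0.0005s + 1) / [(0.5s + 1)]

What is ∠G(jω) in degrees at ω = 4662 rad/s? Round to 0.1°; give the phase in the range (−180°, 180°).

-23.2°

At ω = 4662 rad/s:
zero (1 + j4662·0.0005) = 1 + j2.331 → |·| ≈ 2.5364, ∠ ≈ 66.78°
pole (1 + j4662·0.5) = 1 + j2331 → |·| ≈ 2331, ∠ ≈ 89.98°
∠G = (66.78°) − (89.98°) = -23.20°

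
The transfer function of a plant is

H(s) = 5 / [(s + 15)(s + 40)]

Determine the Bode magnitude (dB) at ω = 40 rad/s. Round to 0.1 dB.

-53.7 dB

At s = jω = j40:
pole (s+15): 15 + j40 → |·| = √(15²+40²) = √1825 ≈ 42.72, ∠ = arctan(40/15) ≈ 69.44°
pole (s+40): 40 + j40 → |·| = √(40²+40²) = √3200 ≈ 56.569, ∠ = arctan(40/40) ≈ 45.00°
|H| = 5 / 2416.6 ≈ 0.002069
Gain = 20 log₁₀(0.002069) ≈ -53.68 dB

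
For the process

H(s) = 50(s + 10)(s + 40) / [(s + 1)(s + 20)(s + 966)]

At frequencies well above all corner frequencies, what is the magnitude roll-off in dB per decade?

Each pole contributes −20 dB/decade at high frequency; each zero contributes +20 dB/decade.
Net: 2 zero(s) − 3 pole(s) → -20 dB/decade.

-20 dB/decade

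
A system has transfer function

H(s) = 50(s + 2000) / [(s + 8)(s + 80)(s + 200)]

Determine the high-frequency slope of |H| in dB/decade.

Each pole contributes −20 dB/decade at high frequency; each zero contributes +20 dB/decade.
Net: 1 zero(s) − 3 pole(s) → -40 dB/decade.

-40 dB/decade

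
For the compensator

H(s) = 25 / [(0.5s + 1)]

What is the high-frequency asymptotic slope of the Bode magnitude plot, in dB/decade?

-20 dB/decade

Each pole contributes −20 dB/decade at high frequency; each zero contributes +20 dB/decade.
Net: 0 zero(s) − 1 pole(s) → -20 dB/decade.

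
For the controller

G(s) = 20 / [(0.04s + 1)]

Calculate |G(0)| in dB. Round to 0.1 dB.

26.0 dB

G(0) = 20 · 1 / 1 = 20
20 log₁₀(20) ≈ 26.02 dB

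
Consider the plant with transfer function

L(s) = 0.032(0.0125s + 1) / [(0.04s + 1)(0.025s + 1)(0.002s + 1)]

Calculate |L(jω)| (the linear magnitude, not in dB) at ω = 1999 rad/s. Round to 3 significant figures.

At ω = 1999 rad/s:
zero (1 + j1999·0.0125) = 1 + j24.9875 → |·| ≈ 25.008, ∠ ≈ 87.71°
pole (1 + j1999·0.04) = 1 + j79.96 → |·| ≈ 79.966, ∠ ≈ 89.28°
pole (1 + j1999·0.025) = 1 + j49.975 → |·| ≈ 49.985, ∠ ≈ 88.85°
pole (1 + j1999·0.002) = 1 + j3.998 → |·| ≈ 4.1212, ∠ ≈ 75.96°
|L| = 0.032 · 25.008 / (79.966 · 49.985 · 4.1212) ≈ 4.858e-05

4.86e-05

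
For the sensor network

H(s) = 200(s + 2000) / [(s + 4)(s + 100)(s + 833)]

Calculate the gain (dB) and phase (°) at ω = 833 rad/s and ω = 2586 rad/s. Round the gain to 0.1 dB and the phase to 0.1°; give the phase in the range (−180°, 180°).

At s = jω = j833:
zero (s+2000): 2000 + j833 → |·| = √(2000²+833²) = √4693889 ≈ 2166.5, ∠ = arctan(833/2000) ≈ 22.61°
pole (s+4): 4 + j833 → |·| = √(4²+833²) = √693905 ≈ 833.01, ∠ = arctan(833/4) ≈ 89.72°
pole (s+100): 100 + j833 → |·| = √(100²+833²) = √703889 ≈ 838.98, ∠ = arctan(833/100) ≈ 83.15°
pole (s+833): 833 + j833 → |·| = √(833²+833²) = √1387778 ≈ 1178, ∠ = arctan(833/833) ≈ 45.00°
|H| = 200 · 2166.5 / 8.2328e+08 ≈ 0.00052631
Gain = 20 log₁₀(0.00052631) ≈ -65.58 dB
∠H = 22.61° − 217.87° = -195.26° ≡ 164.74° (principal value)

At s = jω = j2586:
zero (s+2000): 2000 + j2586 → |·| = √(2000²+2586²) = √10687396 ≈ 3269.2, ∠ = arctan(2586/2000) ≈ 52.28°
pole (s+4): 4 + j2586 → |·| = √(4²+2586²) = √6687412 ≈ 2586, ∠ = arctan(2586/4) ≈ 89.91°
pole (s+100): 100 + j2586 → |·| = √(100²+2586²) = √6697396 ≈ 2587.9, ∠ = arctan(2586/100) ≈ 87.79°
pole (s+833): 833 + j2586 → |·| = √(833²+2586²) = √7381285 ≈ 2716.9, ∠ = arctan(2586/833) ≈ 72.15°
|H| = 200 · 3269.2 / 1.8182e+10 ≈ 3.5961e-05
Gain = 20 log₁₀(3.5961e-05) ≈ -88.88 dB
∠H = 52.28° − 249.85° = -197.57° ≡ 162.43° (principal value)

ω = 833: -65.6 dB, 164.7°; ω = 2586: -88.9 dB, 162.4°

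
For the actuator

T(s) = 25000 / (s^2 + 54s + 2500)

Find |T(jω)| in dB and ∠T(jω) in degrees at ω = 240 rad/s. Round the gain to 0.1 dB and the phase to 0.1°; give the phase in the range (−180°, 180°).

-7.1 dB, -166.8°

At s = jω = j240:
quadratic: (j240)² + 54·j240 + 2500 = -55100 + j12960 → |·| ≈ 56604, ∠ ≈ 166.76°
|T| = 25000 / 56604 ≈ 0.44166
Gain = 20 log₁₀(0.44166) ≈ -7.10 dB
∠T = 0.00° − 166.76° = -166.76°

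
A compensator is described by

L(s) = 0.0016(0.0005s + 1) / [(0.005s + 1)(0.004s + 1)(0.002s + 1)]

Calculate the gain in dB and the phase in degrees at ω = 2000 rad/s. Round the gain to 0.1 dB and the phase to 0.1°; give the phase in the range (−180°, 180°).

At ω = 2000 rad/s:
zero (1 + j2000·0.0005) = 1 + j1 → |·| ≈ 1.4142, ∠ ≈ 45.00°
pole (1 + j2000·0.005) = 1 + j10 → |·| ≈ 10.05, ∠ ≈ 84.29°
pole (1 + j2000·0.004) = 1 + j8 → |·| ≈ 8.0623, ∠ ≈ 82.87°
pole (1 + j2000·0.002) = 1 + j4 → |·| ≈ 4.1231, ∠ ≈ 75.96°
|L| = 0.0016 · 1.4142 / (10.05 · 8.0623 · 4.1231) ≈ 6.773e-06
Gain = 20 log₁₀(6.773e-06) ≈ -103.38 dB
∠L = (45.00°) − (84.29° + 82.87° + 75.96°) = -198.12° ≡ 161.88° (principal value)

-103.4 dB, 161.9°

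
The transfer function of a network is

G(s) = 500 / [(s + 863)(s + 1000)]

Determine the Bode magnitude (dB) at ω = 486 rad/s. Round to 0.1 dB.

At s = jω = j486:
pole (s+863): 863 + j486 → |·| = √(863²+486²) = √980965 ≈ 990.44, ∠ = arctan(486/863) ≈ 29.39°
pole (s+1000): 1000 + j486 → |·| = √(1000²+486²) = √1236196 ≈ 1111.8, ∠ = arctan(486/1000) ≈ 25.92°
|G| = 500 / 1.1012e+06 ≈ 0.00045405
Gain = 20 log₁₀(0.00045405) ≈ -66.86 dB

-66.9 dB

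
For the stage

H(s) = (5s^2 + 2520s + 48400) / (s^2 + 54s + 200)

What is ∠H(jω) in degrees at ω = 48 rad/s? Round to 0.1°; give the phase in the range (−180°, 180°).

-56.0°

Substitute s = j48:
Numerator: 5(j48)^2 + 2520(j48) + 48400 = 36880 + j120960
Denominator: (j48)^2 + 54(j48) + 200 = -2104 + j2592
|N| = √(36880² + 120960²) ≈ 1.2646e+05, ∠N ≈ 73.04°
|D| = √(2104² + 2592²) ≈ 3338.5, ∠D ≈ 129.07°
∠H = 73.04° − 129.07° = -56.03°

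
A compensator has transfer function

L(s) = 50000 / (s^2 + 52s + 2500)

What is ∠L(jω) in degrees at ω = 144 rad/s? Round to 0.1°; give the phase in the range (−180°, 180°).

At s = jω = j144:
quadratic: (j144)² + 52·j144 + 2500 = -18236 + j7488 → |·| ≈ 19713, ∠ ≈ 157.68°
∠L = 0.00° − 157.68° = -157.68°

-157.7°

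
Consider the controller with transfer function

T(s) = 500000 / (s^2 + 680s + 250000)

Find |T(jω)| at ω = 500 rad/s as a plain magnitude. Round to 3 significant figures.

1.47

At s = jω = j500:
quadratic: (j500)² + 680·j500 + 250000 = 0 + j340000 → |·| ≈ 3.4e+05, ∠ ≈ 90.00°
|T| = 500000 / 3.4e+05 ≈ 1.4706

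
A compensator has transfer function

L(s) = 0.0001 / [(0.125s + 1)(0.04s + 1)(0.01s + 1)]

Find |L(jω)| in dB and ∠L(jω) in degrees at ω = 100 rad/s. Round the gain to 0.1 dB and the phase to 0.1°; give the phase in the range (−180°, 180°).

-117.3 dB, 153.6°

At ω = 100 rad/s:
pole (1 + j100·0.125) = 1 + j12.5 → |·| ≈ 12.54, ∠ ≈ 85.43°
pole (1 + j100·0.04) = 1 + j4 → |·| ≈ 4.1231, ∠ ≈ 75.96°
pole (1 + j100·0.01) = 1 + j1 → |·| ≈ 1.4142, ∠ ≈ 45.00°
|L| = 0.0001 · 1 / (12.54 · 4.1231 · 1.4142) ≈ 1.3676e-06
Gain = 20 log₁₀(1.3676e-06) ≈ -117.28 dB
∠L = (0°) − (85.43° + 75.96° + 45.00°) = -206.39° ≡ 153.61° (principal value)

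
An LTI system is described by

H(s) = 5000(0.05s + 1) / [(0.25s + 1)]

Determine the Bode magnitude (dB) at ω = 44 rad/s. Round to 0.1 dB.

60.8 dB

At ω = 44 rad/s:
zero (1 + j44·0.05) = 1 + j2.2 → |·| ≈ 2.4166, ∠ ≈ 65.56°
pole (1 + j44·0.25) = 1 + j11 → |·| ≈ 11.045, ∠ ≈ 84.81°
|H| = 5000 · 2.4166 / (11.045) ≈ 1094
Gain = 20 log₁₀(1094) ≈ 60.78 dB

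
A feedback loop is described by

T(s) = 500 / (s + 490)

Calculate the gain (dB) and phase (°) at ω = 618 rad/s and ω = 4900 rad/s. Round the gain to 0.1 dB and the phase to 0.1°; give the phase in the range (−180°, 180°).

ω = 618: -4.0 dB, -51.6°; ω = 4900: -19.9 dB, -84.3°

At s = jω = j618:
pole (s+490): 490 + j618 → |·| = √(490²+618²) = √622024 ≈ 788.68, ∠ = arctan(618/490) ≈ 51.59°
|T| = 500 / 788.68 ≈ 0.63397
Gain = 20 log₁₀(0.63397) ≈ -3.96 dB
∠T = 0.00° − 51.59° = -51.59°

At s = jω = j4900:
pole (s+490): 490 + j4900 → |·| = √(490²+4900²) = √24250100 ≈ 4924.4, ∠ = arctan(4900/490) ≈ 84.29°
|T| = 500 / 4924.4 ≈ 0.10154
Gain = 20 log₁₀(0.10154) ≈ -19.87 dB
∠T = 0.00° − 84.29° = -84.29°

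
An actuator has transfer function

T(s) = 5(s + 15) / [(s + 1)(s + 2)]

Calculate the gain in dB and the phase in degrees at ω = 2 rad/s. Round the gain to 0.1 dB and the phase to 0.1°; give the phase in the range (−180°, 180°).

At s = jω = j2:
zero (s+15): 15 + j2 → |·| = √(15²+2²) = √229 ≈ 15.133, ∠ = arctan(2/15) ≈ 7.59°
pole (s+1): 1 + j2 → |·| = √(1²+2²) = √5 ≈ 2.2361, ∠ = arctan(2/1) ≈ 63.43°
pole (s+2): 2 + j2 → |·| = √(2²+2²) = √8 ≈ 2.8284, ∠ = arctan(2/2) ≈ 45.00°
|T| = 5 · 15.133 / 6.3246 ≈ 11.964
Gain = 20 log₁₀(11.964) ≈ 21.56 dB
∠T = 7.59° − 108.43° = -100.84°

21.6 dB, -100.8°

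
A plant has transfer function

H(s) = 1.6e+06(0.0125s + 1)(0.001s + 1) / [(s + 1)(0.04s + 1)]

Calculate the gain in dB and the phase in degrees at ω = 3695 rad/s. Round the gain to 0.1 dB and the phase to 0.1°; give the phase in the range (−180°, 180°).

At ω = 3695 rad/s:
zero (1 + j3695·0.0125) = 1 + j46.1875 → |·| ≈ 46.198, ∠ ≈ 88.76°
zero (1 + j3695·0.001) = 1 + j3.695 → |·| ≈ 3.8279, ∠ ≈ 74.86°
pole (1 + j3695·1) = 1 + j3695 → |·| ≈ 3695, ∠ ≈ 89.98°
pole (1 + j3695·0.04) = 1 + j147.8 → |·| ≈ 147.8, ∠ ≈ 89.61°
|H| = 1.6e+06 · 46.198 · 3.8279 / (3695 · 147.8) ≈ 518.1
Gain = 20 log₁₀(518.1) ≈ 54.29 dB
∠H = (88.76° + 74.86°) − (89.98° + 89.61°) = -15.97°

54.3 dB, -16.0°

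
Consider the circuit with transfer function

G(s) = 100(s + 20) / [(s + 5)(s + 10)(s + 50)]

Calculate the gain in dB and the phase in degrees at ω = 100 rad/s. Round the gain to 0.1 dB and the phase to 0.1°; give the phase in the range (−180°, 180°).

At s = jω = j100:
zero (s+20): 20 + j100 → |·| = √(20²+100²) = √10400 ≈ 101.98, ∠ = arctan(100/20) ≈ 78.69°
pole (s+5): 5 + j100 → |·| = √(5²+100²) = √10025 ≈ 100.12, ∠ = arctan(100/5) ≈ 87.14°
pole (s+10): 10 + j100 → |·| = √(10²+100²) = √10100 ≈ 100.5, ∠ = arctan(100/10) ≈ 84.29°
pole (s+50): 50 + j100 → |·| = √(50²+100²) = √12500 ≈ 111.8, ∠ = arctan(100/50) ≈ 63.43°
|G| = 100 · 101.98 / 1.1249e+06 ≈ 0.0090657
Gain = 20 log₁₀(0.0090657) ≈ -40.85 dB
∠G = 78.69° − 234.86° = -156.17°

-40.9 dB, -156.2°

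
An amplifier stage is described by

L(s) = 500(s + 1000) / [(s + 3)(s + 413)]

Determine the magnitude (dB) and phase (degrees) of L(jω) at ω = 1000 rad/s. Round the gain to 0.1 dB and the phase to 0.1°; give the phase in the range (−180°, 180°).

At s = jω = j1000:
zero (s+1000): 1000 + j1000 → |·| = √(1000²+1000²) = √2000000 ≈ 1414.2, ∠ = arctan(1000/1000) ≈ 45.00°
pole (s+3): 3 + j1000 → |·| = √(3²+1000²) = √1000009 ≈ 1000, ∠ = arctan(1000/3) ≈ 89.83°
pole (s+413): 413 + j1000 → |·| = √(413²+1000²) = √1170569 ≈ 1081.9, ∠ = arctan(1000/413) ≈ 67.56°
|L| = 500 · 1414.2 / 1.0819e+06 ≈ 0.65357
Gain = 20 log₁₀(0.65357) ≈ -3.69 dB
∠L = 45.00° − 157.39° = -112.39°

-3.7 dB, -112.4°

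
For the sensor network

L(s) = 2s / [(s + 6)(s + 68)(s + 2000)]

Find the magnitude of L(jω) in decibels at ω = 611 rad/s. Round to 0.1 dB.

At s = jω = j611:
zero at origin: s = j611 → |·| = 611, ∠ = 90.00°
pole (s+6): 6 + j611 → |·| = √(6²+611²) = √373357 ≈ 611.03, ∠ = arctan(611/6) ≈ 89.44°
pole (s+68): 68 + j611 → |·| = √(68²+611²) = √377945 ≈ 614.77, ∠ = arctan(611/68) ≈ 83.65°
pole (s+2000): 2000 + j611 → |·| = √(2000²+611²) = √4373321 ≈ 2091.2, ∠ = arctan(611/2000) ≈ 16.99°
|L| = 2 · 611 / 7.8554e+08 ≈ 1.5556e-06
Gain = 20 log₁₀(1.5556e-06) ≈ -116.16 dB

-116.2 dB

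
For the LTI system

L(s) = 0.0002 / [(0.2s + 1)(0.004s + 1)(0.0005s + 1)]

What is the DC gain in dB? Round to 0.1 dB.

-74.0 dB

L(0) = 0.0002 · 1 / 1 = 0.0002
20 log₁₀(0.0002) ≈ -73.98 dB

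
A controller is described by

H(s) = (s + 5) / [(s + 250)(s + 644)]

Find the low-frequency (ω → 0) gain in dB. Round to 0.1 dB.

H(0) = 1·5 / (250·644) ≈ 3.1056e-05
20 log₁₀(3.1056e-05) ≈ -90.16 dB

-90.2 dB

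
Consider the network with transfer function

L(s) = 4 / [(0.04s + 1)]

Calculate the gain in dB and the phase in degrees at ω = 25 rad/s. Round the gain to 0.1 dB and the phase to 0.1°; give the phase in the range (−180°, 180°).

At ω = 25 rad/s:
pole (1 + j25·0.04) = 1 + j1 → |·| ≈ 1.4142, ∠ ≈ 45.00°
|L| = 4 · 1 / (1.4142) ≈ 2.8285
Gain = 20 log₁₀(2.8285) ≈ 9.03 dB
∠L = (0°) − (45.00°) = -45.00°

9.0 dB, -45.0°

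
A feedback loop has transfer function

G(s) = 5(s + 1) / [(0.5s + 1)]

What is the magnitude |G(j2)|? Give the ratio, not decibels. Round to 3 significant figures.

7.91

At ω = 2 rad/s:
zero (1 + j2·1) = 1 + j2 → |·| ≈ 2.2361, ∠ ≈ 63.43°
pole (1 + j2·0.5) = 1 + j1 → |·| ≈ 1.4142, ∠ ≈ 45.00°
|G| = 5 · 2.2361 / (1.4142) ≈ 7.9059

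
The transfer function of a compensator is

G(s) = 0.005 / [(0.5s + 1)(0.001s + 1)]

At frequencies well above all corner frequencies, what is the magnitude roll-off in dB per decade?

-40 dB/decade

Each pole contributes −20 dB/decade at high frequency; each zero contributes +20 dB/decade.
Net: 0 zero(s) − 2 pole(s) → -40 dB/decade.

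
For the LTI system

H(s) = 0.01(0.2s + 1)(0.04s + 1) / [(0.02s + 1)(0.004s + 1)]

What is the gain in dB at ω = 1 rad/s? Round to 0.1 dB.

-39.8 dB

At ω = 1 rad/s:
zero (1 + j1·0.2) = 1 + j0.2 → |·| ≈ 1.0198, ∠ ≈ 11.31°
zero (1 + j1·0.04) = 1 + j0.04 → |·| ≈ 1.0008, ∠ ≈ 2.29°
pole (1 + j1·0.02) = 1 + j0.02 → |·| ≈ 1.0002, ∠ ≈ 1.15°
pole (1 + j1·0.004) = 1 + j0.004 → |·| ≈ 1, ∠ ≈ 0.23°
|H| = 0.01 · 1.0198 · 1.0008 / (1.0002 · 1) ≈ 0.010204
Gain = 20 log₁₀(0.010204) ≈ -39.82 dB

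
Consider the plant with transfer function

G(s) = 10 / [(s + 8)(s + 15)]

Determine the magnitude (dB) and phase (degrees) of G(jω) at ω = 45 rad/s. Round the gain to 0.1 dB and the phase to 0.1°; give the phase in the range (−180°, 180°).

At s = jω = j45:
pole (s+8): 8 + j45 → |·| = √(8²+45²) = √2089 ≈ 45.706, ∠ = arctan(45/8) ≈ 79.92°
pole (s+15): 15 + j45 → |·| = √(15²+45²) = √2250 ≈ 47.434, ∠ = arctan(45/15) ≈ 71.57°
|G| = 10 / 2168 ≈ 0.0046125
Gain = 20 log₁₀(0.0046125) ≈ -46.72 dB
∠G = 0.00° − 151.49° = -151.49°

-46.7 dB, -151.5°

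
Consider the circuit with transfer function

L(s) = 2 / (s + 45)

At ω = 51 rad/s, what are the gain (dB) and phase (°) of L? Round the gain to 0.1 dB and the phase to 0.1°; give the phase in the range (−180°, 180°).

Substitute s = j51:
Numerator: 2 = 2 + j0
Denominator: (j51) + 45 = 45 + j51
|N| = √(2² + 0²) ≈ 2, ∠N ≈ 0.00°
|D| = √(45² + 51²) ≈ 68.015, ∠D ≈ 48.58°
|L| = 2 / 68.015 ≈ 0.029405
Gain = 20 log₁₀(0.029405) ≈ -30.63 dB
∠L = 0.00° − 48.58° = -48.58°

-30.6 dB, -48.6°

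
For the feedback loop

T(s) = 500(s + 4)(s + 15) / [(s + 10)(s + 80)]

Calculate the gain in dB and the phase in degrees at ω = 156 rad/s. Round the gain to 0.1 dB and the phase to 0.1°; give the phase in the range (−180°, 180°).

53.0 dB, 23.9°

At s = jω = j156:
zero (s+4): 4 + j156 → |·| = √(4²+156²) = √24352 ≈ 156.05, ∠ = arctan(156/4) ≈ 88.53°
zero (s+15): 15 + j156 → |·| = √(15²+156²) = √24561 ≈ 156.72, ∠ = arctan(156/15) ≈ 84.51°
pole (s+10): 10 + j156 → |·| = √(10²+156²) = √24436 ≈ 156.32, ∠ = arctan(156/10) ≈ 86.33°
pole (s+80): 80 + j156 → |·| = √(80²+156²) = √30736 ≈ 175.32, ∠ = arctan(156/80) ≈ 62.85°
|T| = 500 · 24456 / 27406 ≈ 446.18
Gain = 20 log₁₀(446.18) ≈ 52.99 dB
∠T = 173.04° − 149.18° = 23.86°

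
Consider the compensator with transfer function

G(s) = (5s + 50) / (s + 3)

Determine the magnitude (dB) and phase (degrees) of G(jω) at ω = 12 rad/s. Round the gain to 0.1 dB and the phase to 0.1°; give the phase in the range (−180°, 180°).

Substitute s = j12:
Numerator: 5(j12) + 50 = 50 + j60
Denominator: (j12) + 3 = 3 + j12
|N| = √(50² + 60²) ≈ 78.102, ∠N ≈ 50.19°
|D| = √(3² + 12²) ≈ 12.369, ∠D ≈ 75.96°
|G| = 78.102 / 12.369 ≈ 6.3143
Gain = 20 log₁₀(6.3143) ≈ 16.01 dB
∠G = 50.19° − 75.96° = -25.77°

16.0 dB, -25.8°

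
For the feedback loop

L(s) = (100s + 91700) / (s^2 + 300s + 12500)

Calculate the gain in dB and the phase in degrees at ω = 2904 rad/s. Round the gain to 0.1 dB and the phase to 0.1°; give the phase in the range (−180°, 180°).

Substitute s = j2904:
Numerator: 100(j2904) + 91700 = 91700 + j290400
Denominator: (j2904)^2 + 300(j2904) + 12500 = -8420716 + j871200
|N| = √(91700² + 290400²) ≈ 3.0453e+05, ∠N ≈ 72.48°
|D| = √(8420716² + 871200²) ≈ 8.4657e+06, ∠D ≈ 174.09°
|L| = 3.0453e+05 / 8.4657e+06 ≈ 0.035972
Gain = 20 log₁₀(0.035972) ≈ -28.88 dB
∠L = 72.48° − 174.09° = -101.61°

-28.9 dB, -101.6°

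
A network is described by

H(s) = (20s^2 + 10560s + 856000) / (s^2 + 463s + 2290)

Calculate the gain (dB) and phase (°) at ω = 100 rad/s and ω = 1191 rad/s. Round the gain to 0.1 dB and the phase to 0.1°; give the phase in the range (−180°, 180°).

Substitute s = j100:
Numerator: 20(j100)^2 + 10560(j100) + 856000 = 656000 + j1056000
Denominator: (j100)^2 + 463(j100) + 2290 = -7710 + j46300
|N| = √(656000² + 1056000²) ≈ 1.2432e+06, ∠N ≈ 58.15°
|D| = √(7710² + 46300²) ≈ 46938, ∠D ≈ 99.45°
|H| = 1.2432e+06 / 46938 ≈ 26.486
Gain = 20 log₁₀(26.486) ≈ 28.46 dB
∠H = 58.15° − 99.45° = -41.30°

Substitute s = j1191:
Numerator: 20(j1191)^2 + 10560(j1191) + 856000 = -27513620 + j12576960
Denominator: (j1191)^2 + 463(j1191) + 2290 = -1416191 + j551433
|N| = √(27513620² + 12576960²) ≈ 3.0252e+07, ∠N ≈ 155.43°
|D| = √(1416191² + 551433²) ≈ 1.5198e+06, ∠D ≈ 158.73°
|H| = 3.0252e+07 / 1.5198e+06 ≈ 19.905
Gain = 20 log₁₀(19.905) ≈ 25.98 dB
∠H = 155.43° − 158.73° = -3.30°

ω = 100: 28.5 dB, -41.3°; ω = 1191: 26.0 dB, -3.3°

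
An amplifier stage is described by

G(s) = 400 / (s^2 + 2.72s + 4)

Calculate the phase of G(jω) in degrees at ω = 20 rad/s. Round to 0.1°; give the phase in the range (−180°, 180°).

-172.2°

At s = jω = j20:
quadratic: (j20)² + 2.72·j20 + 4 = -396 + j54.4 → |·| ≈ 399.72, ∠ ≈ 172.18°
∠G = 0.00° − 172.18° = -172.18°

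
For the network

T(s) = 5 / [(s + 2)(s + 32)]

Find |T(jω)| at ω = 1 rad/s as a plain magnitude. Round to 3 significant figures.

At s = jω = j1:
pole (s+2): 2 + j1 → |·| = √(2²+1²) = √5 ≈ 2.2361, ∠ = arctan(1/2) ≈ 26.57°
pole (s+32): 32 + j1 → |·| = √(32²+1²) = √1025 ≈ 32.016, ∠ = arctan(1/32) ≈ 1.79°
|T| = 5 / 71.591 ≈ 0.069841

0.0698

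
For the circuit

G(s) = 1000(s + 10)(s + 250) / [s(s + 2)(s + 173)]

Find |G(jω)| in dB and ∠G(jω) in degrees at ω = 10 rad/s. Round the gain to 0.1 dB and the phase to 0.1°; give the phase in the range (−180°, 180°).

At s = jω = j10:
zero (s+10): 10 + j10 → |·| = √(10²+10²) = √200 ≈ 14.142, ∠ = arctan(10/10) ≈ 45.00°
zero (s+250): 250 + j10 → |·| = √(250²+10²) = √62600 ≈ 250.2, ∠ = arctan(10/250) ≈ 2.29°
pole (s+2): 2 + j10 → |·| = √(2²+10²) = √104 ≈ 10.198, ∠ = arctan(10/2) ≈ 78.69°
pole (s+173): 173 + j10 → |·| = √(173²+10²) = √30029 ≈ 173.29, ∠ = arctan(10/173) ≈ 3.31°
pole at origin: |s| = 10, ∠ = 90.00° (in denominator)
|G| = 1000 · 3538.3 / 17672 ≈ 200.22
Gain = 20 log₁₀(200.22) ≈ 46.03 dB
∠G = 47.29° − 172.00° = -124.71°

46.0 dB, -124.7°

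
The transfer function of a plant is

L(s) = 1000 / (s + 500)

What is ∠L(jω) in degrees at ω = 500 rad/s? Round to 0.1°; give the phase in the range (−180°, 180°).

Substitute s = j500:
Numerator: 1000 = 1000 + j0
Denominator: (j500) + 500 = 500 + j500
|N| = √(1000² + 0²) ≈ 1000, ∠N ≈ 0.00°
|D| = √(500² + 500²) ≈ 707.11, ∠D ≈ 45.00°
∠L = 0.00° − 45.00° = -45.00°

-45.0°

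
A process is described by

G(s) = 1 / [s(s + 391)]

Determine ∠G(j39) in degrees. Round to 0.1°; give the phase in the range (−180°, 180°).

At s = jω = j39:
pole (s+391): 391 + j39 → |·| = √(391²+39²) = √154402 ≈ 392.94, ∠ = arctan(39/391) ≈ 5.70°
pole at origin: |s| = 39, ∠ = 90.00° (in denominator)
∠G = 0.00° − 95.70° = -95.70°

-95.7°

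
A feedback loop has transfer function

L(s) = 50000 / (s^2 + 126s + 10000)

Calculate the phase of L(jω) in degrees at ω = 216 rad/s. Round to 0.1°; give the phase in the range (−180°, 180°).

At s = jω = j216:
quadratic: (j216)² + 126·j216 + 10000 = -36656 + j27216 → |·| ≈ 45655, ∠ ≈ 143.41°
∠L = 0.00° − 143.41° = -143.41°

-143.4°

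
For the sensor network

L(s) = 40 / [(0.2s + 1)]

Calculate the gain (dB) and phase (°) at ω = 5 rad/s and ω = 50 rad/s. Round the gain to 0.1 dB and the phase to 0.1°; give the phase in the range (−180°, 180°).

At ω = 5 rad/s:
pole (1 + j5·0.2) = 1 + j1 → |·| ≈ 1.4142, ∠ ≈ 45.00°
|L| = 40 · 1 / (1.4142) ≈ 28.285
Gain = 20 log₁₀(28.285) ≈ 29.03 dB
∠L = (0°) − (45.00°) = -45.00°

At ω = 50 rad/s:
pole (1 + j50·0.2) = 1 + j10 → |·| ≈ 10.05, ∠ ≈ 84.29°
|L| = 40 · 1 / (10.05) ≈ 3.9801
Gain = 20 log₁₀(3.9801) ≈ 12.00 dB
∠L = (0°) − (84.29°) = -84.29°

ω = 5: 29.0 dB, -45.0°; ω = 50: 12.0 dB, -84.3°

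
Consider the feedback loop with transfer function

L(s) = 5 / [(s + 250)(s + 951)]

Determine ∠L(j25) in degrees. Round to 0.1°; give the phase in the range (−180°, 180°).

At s = jω = j25:
pole (s+250): 250 + j25 → |·| = √(250²+25²) = √63125 ≈ 251.25, ∠ = arctan(25/250) ≈ 5.71°
pole (s+951): 951 + j25 → |·| = √(951²+25²) = √905026 ≈ 951.33, ∠ = arctan(25/951) ≈ 1.51°
∠L = 0.00° − 7.22° = -7.22°

-7.2°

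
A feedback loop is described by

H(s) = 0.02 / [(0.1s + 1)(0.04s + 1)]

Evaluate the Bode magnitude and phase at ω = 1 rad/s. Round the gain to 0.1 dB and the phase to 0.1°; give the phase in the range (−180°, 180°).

-34.0 dB, -8.0°

At ω = 1 rad/s:
pole (1 + j1·0.1) = 1 + j0.1 → |·| ≈ 1.005, ∠ ≈ 5.71°
pole (1 + j1·0.04) = 1 + j0.04 → |·| ≈ 1.0008, ∠ ≈ 2.29°
|H| = 0.02 · 1 / (1.005 · 1.0008) ≈ 0.019885
Gain = 20 log₁₀(0.019885) ≈ -34.03 dB
∠H = (0°) − (5.71° + 2.29°) = -8.00°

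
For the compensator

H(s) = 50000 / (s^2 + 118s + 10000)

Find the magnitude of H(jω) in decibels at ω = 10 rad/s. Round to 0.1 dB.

At s = jω = j10:
quadratic: (j10)² + 118·j10 + 10000 = 9900 + j1180 → |·| ≈ 9970.1, ∠ ≈ 6.80°
|H| = 50000 / 9970.1 ≈ 5.015
Gain = 20 log₁₀(5.015) ≈ 14.01 dB

14.0 dB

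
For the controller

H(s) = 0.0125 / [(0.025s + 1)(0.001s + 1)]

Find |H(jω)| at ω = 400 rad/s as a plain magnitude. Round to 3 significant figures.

0.00115

At ω = 400 rad/s:
pole (1 + j400·0.025) = 1 + j10 → |·| ≈ 10.05, ∠ ≈ 84.29°
pole (1 + j400·0.001) = 1 + j0.4 → |·| ≈ 1.077, ∠ ≈ 21.80°
|H| = 0.0125 · 1 / (10.05 · 1.077) ≈ 0.0011549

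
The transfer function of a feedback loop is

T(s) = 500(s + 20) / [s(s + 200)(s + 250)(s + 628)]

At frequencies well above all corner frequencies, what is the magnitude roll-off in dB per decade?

Each pole contributes −20 dB/decade at high frequency; each zero contributes +20 dB/decade.
Net: 1 zero(s) − 4 pole(s) → -60 dB/decade.

-60 dB/decade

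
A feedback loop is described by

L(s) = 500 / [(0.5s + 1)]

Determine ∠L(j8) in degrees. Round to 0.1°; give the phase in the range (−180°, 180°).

At ω = 8 rad/s:
pole (1 + j8·0.5) = 1 + j4 → |·| ≈ 4.1231, ∠ ≈ 75.96°
∠L = (0°) − (75.96°) = -75.96°

-76.0°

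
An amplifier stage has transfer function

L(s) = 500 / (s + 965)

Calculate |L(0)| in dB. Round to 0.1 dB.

L(0) = 500 / 965 ≈ 0.51813
20 log₁₀(0.51813) ≈ -5.71 dB

-5.7 dB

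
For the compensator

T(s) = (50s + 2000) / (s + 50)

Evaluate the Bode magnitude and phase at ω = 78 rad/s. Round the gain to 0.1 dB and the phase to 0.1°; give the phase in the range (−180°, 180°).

33.5 dB, 5.5°

Substitute s = j78:
Numerator: 50(j78) + 2000 = 2000 + j3900
Denominator: (j78) + 50 = 50 + j78
|N| = √(2000² + 3900²) ≈ 4382.9, ∠N ≈ 62.85°
|D| = √(50² + 78²) ≈ 92.65, ∠D ≈ 57.34°
|T| = 4382.9 / 92.65 ≈ 47.306
Gain = 20 log₁₀(47.306) ≈ 33.50 dB
∠T = 62.85° − 57.34° = 5.51°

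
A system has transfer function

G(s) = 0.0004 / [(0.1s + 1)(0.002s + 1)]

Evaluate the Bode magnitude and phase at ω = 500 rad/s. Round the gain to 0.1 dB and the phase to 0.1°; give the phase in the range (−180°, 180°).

-105.0 dB, -133.9°

At ω = 500 rad/s:
pole (1 + j500·0.1) = 1 + j50 → |·| ≈ 50.01, ∠ ≈ 88.85°
pole (1 + j500·0.002) = 1 + j1 → |·| ≈ 1.4142, ∠ ≈ 45.00°
|G| = 0.0004 · 1 / (50.01 · 1.4142) ≈ 5.6558e-06
Gain = 20 log₁₀(5.6558e-06) ≈ -104.95 dB
∠G = (0°) − (88.85° + 45.00°) = -133.85°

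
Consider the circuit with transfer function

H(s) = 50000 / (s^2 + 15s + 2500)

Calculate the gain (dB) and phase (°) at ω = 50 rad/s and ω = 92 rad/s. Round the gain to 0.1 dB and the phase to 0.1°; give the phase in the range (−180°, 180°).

ω = 50: 36.5 dB, -90.0°; ω = 92: 18.2 dB, -167.0°

At s = jω = j50:
quadratic: (j50)² + 15·j50 + 2500 = 0 + j750 → |·| ≈ 750, ∠ ≈ 90.00°
|H| = 50000 / 750 ≈ 66.667
Gain = 20 log₁₀(66.667) ≈ 36.48 dB
∠H = 0.00° − 90.00° = -90.00°

At s = jω = j92:
quadratic: (j92)² + 15·j92 + 2500 = -5964 + j1380 → |·| ≈ 6121.6, ∠ ≈ 166.97°
|H| = 50000 / 6121.6 ≈ 8.1678
Gain = 20 log₁₀(8.1678) ≈ 18.24 dB
∠H = 0.00° − 166.97° = -166.97°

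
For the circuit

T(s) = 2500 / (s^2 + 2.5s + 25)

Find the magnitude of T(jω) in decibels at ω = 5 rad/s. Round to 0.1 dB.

46.0 dB

At s = jω = j5:
quadratic: (j5)² + 2.5·j5 + 25 = 0 + j12.5 → |·| ≈ 12.5, ∠ ≈ 90.00°
|T| = 2500 / 12.5 ≈ 200
Gain = 20 log₁₀(200) ≈ 46.02 dB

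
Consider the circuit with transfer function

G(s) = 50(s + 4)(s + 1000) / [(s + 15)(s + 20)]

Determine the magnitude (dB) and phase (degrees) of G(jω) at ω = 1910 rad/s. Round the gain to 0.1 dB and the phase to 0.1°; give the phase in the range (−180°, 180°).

35.0 dB, -26.7°

At s = jω = j1910:
zero (s+4): 4 + j1910 → |·| = √(4²+1910²) = √3648116 ≈ 1910, ∠ = arctan(1910/4) ≈ 89.88°
zero (s+1000): 1000 + j1910 → |·| = √(1000²+1910²) = √4648100 ≈ 2155.9, ∠ = arctan(1910/1000) ≈ 62.37°
pole (s+15): 15 + j1910 → |·| = √(15²+1910²) = √3648325 ≈ 1910.1, ∠ = arctan(1910/15) ≈ 89.55°
pole (s+20): 20 + j1910 → |·| = √(20²+1910²) = √3648500 ≈ 1910.1, ∠ = arctan(1910/20) ≈ 89.40°
|G| = 50 · 4.1178e+06 / 3.6485e+06 ≈ 56.431
Gain = 20 log₁₀(56.431) ≈ 35.03 dB
∠G = 152.25° − 178.95° = -26.70°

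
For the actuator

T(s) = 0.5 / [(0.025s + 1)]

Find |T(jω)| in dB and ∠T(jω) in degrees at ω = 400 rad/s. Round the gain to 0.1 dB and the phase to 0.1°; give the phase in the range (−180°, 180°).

At ω = 400 rad/s:
pole (1 + j400·0.025) = 1 + j10 → |·| ≈ 10.05, ∠ ≈ 84.29°
|T| = 0.5 · 1 / (10.05) ≈ 0.049751
Gain = 20 log₁₀(0.049751) ≈ -26.06 dB
∠T = (0°) − (84.29°) = -84.29°

-26.1 dB, -84.3°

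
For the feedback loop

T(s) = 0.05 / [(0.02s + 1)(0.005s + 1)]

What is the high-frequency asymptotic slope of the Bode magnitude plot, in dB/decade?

-40 dB/decade

Each pole contributes −20 dB/decade at high frequency; each zero contributes +20 dB/decade.
Net: 0 zero(s) − 2 pole(s) → -40 dB/decade.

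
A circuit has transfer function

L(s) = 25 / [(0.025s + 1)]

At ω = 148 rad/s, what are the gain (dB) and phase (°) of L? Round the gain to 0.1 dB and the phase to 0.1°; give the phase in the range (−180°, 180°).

16.3 dB, -74.9°

At ω = 148 rad/s:
pole (1 + j148·0.025) = 1 + j3.7 → |·| ≈ 3.8328, ∠ ≈ 74.88°
|L| = 25 · 1 / (3.8328) ≈ 6.5226
Gain = 20 log₁₀(6.5226) ≈ 16.29 dB
∠L = (0°) − (74.88°) = -74.88°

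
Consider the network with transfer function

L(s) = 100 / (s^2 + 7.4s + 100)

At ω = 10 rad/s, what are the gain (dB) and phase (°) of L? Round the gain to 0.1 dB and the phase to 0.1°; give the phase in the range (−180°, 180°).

2.6 dB, -90.0°

At s = jω = j10:
quadratic: (j10)² + 7.4·j10 + 100 = 0 + j74 → |·| ≈ 74, ∠ ≈ 90.00°
|L| = 100 / 74 ≈ 1.3514
Gain = 20 log₁₀(1.3514) ≈ 2.62 dB
∠L = 0.00° − 90.00° = -90.00°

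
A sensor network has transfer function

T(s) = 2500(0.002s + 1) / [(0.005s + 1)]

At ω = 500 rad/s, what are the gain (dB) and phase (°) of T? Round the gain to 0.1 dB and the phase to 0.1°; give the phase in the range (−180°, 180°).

62.4 dB, -23.2°

At ω = 500 rad/s:
zero (1 + j500·0.002) = 1 + j1 → |·| ≈ 1.4142, ∠ ≈ 45.00°
pole (1 + j500·0.005) = 1 + j2.5 → |·| ≈ 2.6926, ∠ ≈ 68.20°
|T| = 2500 · 1.4142 / (2.6926) ≈ 1313
Gain = 20 log₁₀(1313) ≈ 62.37 dB
∠T = (45.00°) − (68.20°) = -23.20°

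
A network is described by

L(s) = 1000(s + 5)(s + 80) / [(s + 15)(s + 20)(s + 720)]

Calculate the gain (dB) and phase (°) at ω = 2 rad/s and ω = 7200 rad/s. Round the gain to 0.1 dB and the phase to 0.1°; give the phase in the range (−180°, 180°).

At s = jω = j2:
zero (s+5): 5 + j2 → |·| = √(5²+2²) = √29 ≈ 5.3852, ∠ = arctan(2/5) ≈ 21.80°
zero (s+80): 80 + j2 → |·| = √(80²+2²) = √6404 ≈ 80.025, ∠ = arctan(2/80) ≈ 1.43°
pole (s+15): 15 + j2 → |·| = √(15²+2²) = √229 ≈ 15.133, ∠ = arctan(2/15) ≈ 7.59°
pole (s+20): 20 + j2 → |·| = √(20²+2²) = √404 ≈ 20.1, ∠ = arctan(2/20) ≈ 5.71°
pole (s+720): 720 + j2 → |·| = √(720²+2²) = √518404 ≈ 720, ∠ = arctan(2/720) ≈ 0.16°
|L| = 1000 · 430.95 / 2.19e+05 ≈ 1.9678
Gain = 20 log₁₀(1.9678) ≈ 5.88 dB
∠L = 23.23° − 13.46° = 9.77°

At s = jω = j7200:
zero (s+5): 5 + j7200 → |·| = √(5²+7200²) = √51840025 ≈ 7200, ∠ = arctan(7200/5) ≈ 89.96°
zero (s+80): 80 + j7200 → |·| = √(80²+7200²) = √51846400 ≈ 7200.4, ∠ = arctan(7200/80) ≈ 89.36°
pole (s+15): 15 + j7200 → |·| = √(15²+7200²) = √51840225 ≈ 7200, ∠ = arctan(7200/15) ≈ 89.88°
pole (s+20): 20 + j7200 → |·| = √(20²+7200²) = √51840400 ≈ 7200, ∠ = arctan(7200/20) ≈ 89.84°
pole (s+720): 720 + j7200 → |·| = √(720²+7200²) = √52358400 ≈ 7235.9, ∠ = arctan(7200/720) ≈ 84.29°
|L| = 1000 · 5.1843e+07 / 3.7511e+11 ≈ 0.13821
Gain = 20 log₁₀(0.13821) ≈ -17.19 dB
∠L = 179.32° − 264.01° = -84.69°

ω = 2: 5.9 dB, 9.8°; ω = 7200: -17.2 dB, -84.7°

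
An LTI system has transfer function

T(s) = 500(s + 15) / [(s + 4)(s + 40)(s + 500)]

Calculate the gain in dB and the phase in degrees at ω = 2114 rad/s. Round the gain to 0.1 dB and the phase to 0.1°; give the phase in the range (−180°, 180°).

At s = jω = j2114:
zero (s+15): 15 + j2114 → |·| = √(15²+2114²) = √4469221 ≈ 2114.1, ∠ = arctan(2114/15) ≈ 89.59°
pole (s+4): 4 + j2114 → |·| = √(4²+2114²) = √4469012 ≈ 2114, ∠ = arctan(2114/4) ≈ 89.89°
pole (s+40): 40 + j2114 → |·| = √(40²+2114²) = √4470596 ≈ 2114.4, ∠ = arctan(2114/40) ≈ 88.92°
pole (s+500): 500 + j2114 → |·| = √(500²+2114²) = √4718996 ≈ 2172.3, ∠ = arctan(2114/500) ≈ 76.69°
|T| = 500 · 2114.1 / 9.7098e+09 ≈ 0.00010886
Gain = 20 log₁₀(0.00010886) ≈ -79.26 dB
∠T = 89.59° − 255.50° = -165.91°

-79.3 dB, -165.9°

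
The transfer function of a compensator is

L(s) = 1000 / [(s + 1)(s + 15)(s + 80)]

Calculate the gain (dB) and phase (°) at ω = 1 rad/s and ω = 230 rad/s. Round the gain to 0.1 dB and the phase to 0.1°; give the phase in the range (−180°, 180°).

At s = jω = j1:
pole (s+1): 1 + j1 → |·| = √(1²+1²) = √2 ≈ 1.4142, ∠ = arctan(1/1) ≈ 45.00°
pole (s+15): 15 + j1 → |·| = √(15²+1²) = √226 ≈ 15.033, ∠ = arctan(1/15) ≈ 3.81°
pole (s+80): 80 + j1 → |·| = √(80²+1²) = √6401 ≈ 80.006, ∠ = arctan(1/80) ≈ 0.72°
|L| = 1000 / 1700.9 ≈ 0.58792
Gain = 20 log₁₀(0.58792) ≈ -4.61 dB
∠L = 0.00° − 49.53° = -49.53°

At s = jω = j230:
pole (s+1): 1 + j230 → |·| = √(1²+230²) = √52901 ≈ 230, ∠ = arctan(230/1) ≈ 89.75°
pole (s+15): 15 + j230 → |·| = √(15²+230²) = √53125 ≈ 230.49, ∠ = arctan(230/15) ≈ 86.27°
pole (s+80): 80 + j230 → |·| = √(80²+230²) = √59300 ≈ 243.52, ∠ = arctan(230/80) ≈ 70.82°
|L| = 1000 / 1.291e+07 ≈ 7.7459e-05
Gain = 20 log₁₀(7.7459e-05) ≈ -82.22 dB
∠L = 0.00° − 246.84° = -246.84° ≡ 113.16° (principal value)

ω = 1: -4.6 dB, -49.5°; ω = 230: -82.2 dB, 113.2°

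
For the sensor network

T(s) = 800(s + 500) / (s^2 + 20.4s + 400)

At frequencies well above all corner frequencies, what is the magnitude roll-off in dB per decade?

Each pole contributes −20 dB/decade at high frequency; each zero contributes +20 dB/decade.
Net: 1 zero(s) − 2 pole(s) → -20 dB/decade.

-20 dB/decade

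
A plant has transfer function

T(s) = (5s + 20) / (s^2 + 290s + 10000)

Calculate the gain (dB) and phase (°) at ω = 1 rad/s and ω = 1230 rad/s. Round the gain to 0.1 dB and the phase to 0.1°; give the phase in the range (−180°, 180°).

Substitute s = j1:
Numerator: 5(j1) + 20 = 20 + j5
Denominator: (j1)^2 + 290(j1) + 10000 = 9999 + j290
|N| = √(20² + 5²) ≈ 20.616, ∠N ≈ 14.04°
|D| = √(9999² + 290²) ≈ 10003, ∠D ≈ 1.66°
|T| = 20.616 / 10003 ≈ 0.002061
Gain = 20 log₁₀(0.002061) ≈ -53.72 dB
∠T = 14.04° − 1.66° = 12.38°

Substitute s = j1230:
Numerator: 5(j1230) + 20 = 20 + j6150
Denominator: (j1230)^2 + 290(j1230) + 10000 = -1502900 + j356700
|N| = √(20² + 6150²) ≈ 6150, ∠N ≈ 89.81°
|D| = √(1502900² + 356700²) ≈ 1.5446e+06, ∠D ≈ 166.65°
|T| = 6150 / 1.5446e+06 ≈ 0.0039816
Gain = 20 log₁₀(0.0039816) ≈ -48.00 dB
∠T = 89.81° − 166.65° = -76.84°

ω = 1: -53.7 dB, 12.4°; ω = 1230: -48.0 dB, -76.8°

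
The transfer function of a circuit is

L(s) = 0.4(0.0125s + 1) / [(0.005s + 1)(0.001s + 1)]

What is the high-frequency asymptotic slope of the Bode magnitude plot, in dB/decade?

-20 dB/decade

Each pole contributes −20 dB/decade at high frequency; each zero contributes +20 dB/decade.
Net: 1 zero(s) − 2 pole(s) → -20 dB/decade.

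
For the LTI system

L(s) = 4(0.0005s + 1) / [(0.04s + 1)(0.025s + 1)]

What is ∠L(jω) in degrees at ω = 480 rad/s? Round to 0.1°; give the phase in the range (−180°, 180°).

-158.8°

At ω = 480 rad/s:
zero (1 + j480·0.0005) = 1 + j0.24 → |·| ≈ 1.0284, ∠ ≈ 13.50°
pole (1 + j480·0.04) = 1 + j19.2 → |·| ≈ 19.226, ∠ ≈ 87.02°
pole (1 + j480·0.025) = 1 + j12 → |·| ≈ 12.042, ∠ ≈ 85.24°
∠L = (13.50°) − (87.02° + 85.24°) = -158.76°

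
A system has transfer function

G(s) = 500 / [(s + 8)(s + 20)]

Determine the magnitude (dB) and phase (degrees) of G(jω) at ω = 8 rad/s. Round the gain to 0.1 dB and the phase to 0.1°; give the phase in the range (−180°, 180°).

At s = jω = j8:
pole (s+8): 8 + j8 → |·| = √(8²+8²) = √128 ≈ 11.314, ∠ = arctan(8/8) ≈ 45.00°
pole (s+20): 20 + j8 → |·| = √(20²+8²) = √464 ≈ 21.541, ∠ = arctan(8/20) ≈ 21.80°
|G| = 500 / 243.71 ≈ 2.0516
Gain = 20 log₁₀(2.0516) ≈ 6.24 dB
∠G = 0.00° − 66.80° = -66.80°

6.2 dB, -66.8°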